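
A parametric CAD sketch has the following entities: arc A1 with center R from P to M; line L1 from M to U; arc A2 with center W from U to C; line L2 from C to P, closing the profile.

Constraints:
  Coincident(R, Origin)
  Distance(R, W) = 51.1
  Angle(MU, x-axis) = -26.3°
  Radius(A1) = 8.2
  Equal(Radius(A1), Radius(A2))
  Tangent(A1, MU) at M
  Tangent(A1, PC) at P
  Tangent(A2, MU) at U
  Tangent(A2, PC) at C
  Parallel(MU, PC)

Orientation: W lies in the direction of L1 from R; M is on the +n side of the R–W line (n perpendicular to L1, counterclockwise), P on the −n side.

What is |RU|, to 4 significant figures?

51.75

The slot axis is L1's direction at -26.3°, so u = (cos -26.3°, sin -26.3°) = (0.8965, -0.4431) and n = (−sin -26.3°, cos -26.3°) = (0.4431, 0.8965). R is at the origin and W lies 51.1 along u from R, so W = 51.1·u = (45.81, -22.64). Tangency of A1 to both parallel lines with radius 8.2 puts M and P at R ± 8.2·n: M = (3.633, 7.351), P = (-3.633, -7.351). Equal radii place U and C the same way about W: U = W + 8.2·n = (49.44, -15.29), C = W − 8.2·n = (42.18, -29.99). Then |RU| = |U − R| = 51.75.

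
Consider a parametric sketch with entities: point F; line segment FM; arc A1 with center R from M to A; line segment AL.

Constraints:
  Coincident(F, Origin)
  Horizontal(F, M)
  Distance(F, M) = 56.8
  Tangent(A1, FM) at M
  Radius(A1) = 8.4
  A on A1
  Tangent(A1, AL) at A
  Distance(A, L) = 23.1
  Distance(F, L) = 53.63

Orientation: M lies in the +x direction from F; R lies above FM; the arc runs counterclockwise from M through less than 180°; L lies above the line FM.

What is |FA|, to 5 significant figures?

63.972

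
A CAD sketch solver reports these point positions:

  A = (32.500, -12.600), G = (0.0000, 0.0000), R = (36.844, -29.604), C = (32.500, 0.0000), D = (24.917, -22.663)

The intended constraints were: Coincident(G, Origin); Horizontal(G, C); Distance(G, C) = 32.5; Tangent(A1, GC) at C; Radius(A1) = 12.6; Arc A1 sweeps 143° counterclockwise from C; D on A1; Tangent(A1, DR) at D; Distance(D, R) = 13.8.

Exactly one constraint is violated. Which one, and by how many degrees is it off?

Tangent(A1, DR) at D — off by 6.80°.

G = (0.00, 0.00) ✓; G.y = 0.00, C.y = 0.00 ✓; |GC| = 32.50 ✓; ∠(AC, CG) = 90.00° ✓; |AC| = 12.60 ✓; bearing(A→D) − bearing(A→C) = 143.0° ✓; |AD| = 12.60 ✓; ∠(AD, DR) = 83.20° ✗; |DR| = 13.80 ✓.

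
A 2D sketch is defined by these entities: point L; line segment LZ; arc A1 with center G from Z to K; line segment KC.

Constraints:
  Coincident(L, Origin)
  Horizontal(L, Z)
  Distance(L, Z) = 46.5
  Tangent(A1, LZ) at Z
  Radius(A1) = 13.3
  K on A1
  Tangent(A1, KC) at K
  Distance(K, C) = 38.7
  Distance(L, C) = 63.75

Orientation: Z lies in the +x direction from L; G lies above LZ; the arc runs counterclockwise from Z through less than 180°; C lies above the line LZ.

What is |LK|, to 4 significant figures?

61.14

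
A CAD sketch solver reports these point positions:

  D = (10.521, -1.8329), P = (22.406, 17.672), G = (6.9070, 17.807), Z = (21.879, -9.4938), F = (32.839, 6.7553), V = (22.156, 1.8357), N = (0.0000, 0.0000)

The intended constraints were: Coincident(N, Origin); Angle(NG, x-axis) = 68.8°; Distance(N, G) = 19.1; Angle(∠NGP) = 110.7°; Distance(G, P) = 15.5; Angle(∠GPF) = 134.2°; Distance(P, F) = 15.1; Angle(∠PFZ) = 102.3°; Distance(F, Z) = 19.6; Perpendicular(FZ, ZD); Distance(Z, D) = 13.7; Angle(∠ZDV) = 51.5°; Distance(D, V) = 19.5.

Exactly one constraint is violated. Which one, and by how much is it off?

Distance(D, V) = 19.5 — off by 7.30.

N = (0.00, 0.00) ✓; NG at 68.80° ✓; |NG| = 19.10 ✓; ∠NGP = 110.7° ✓; |GP| = 15.50 ✓; ∠GPF = 134.2° ✓; |PF| = 15.10 ✓; ∠PFZ = 102.3° ✓; |FZ| = 19.60 ✓; ∠(FZ, ZD) = 90.00° ✓; |ZD| = 13.70 ✓; ∠ZDV = 51.50° ✓; |DV| = 12.20 ✗.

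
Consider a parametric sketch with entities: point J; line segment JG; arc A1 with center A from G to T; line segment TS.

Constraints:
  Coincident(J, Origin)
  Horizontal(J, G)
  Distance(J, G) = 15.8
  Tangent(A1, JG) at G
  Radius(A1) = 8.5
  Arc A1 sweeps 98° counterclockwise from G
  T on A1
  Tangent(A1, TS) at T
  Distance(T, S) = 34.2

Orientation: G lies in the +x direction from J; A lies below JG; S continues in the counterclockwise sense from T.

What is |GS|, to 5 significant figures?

43.703

On A1, G sits at bearing 90° from A; a 98° counterclockwise sweep puts T at bearing 188°, so T = A + 8.5·(cos 188°, sin 188°) = (7.3827, -9.6830). A1 meets TS tangentially, so AT is at right angles to TS, so TS runs along (−sin 188°, cos 188°); with |TS| = 34.2, S = (12.142, -43.550). Then |GS| = |S − G| = 43.703.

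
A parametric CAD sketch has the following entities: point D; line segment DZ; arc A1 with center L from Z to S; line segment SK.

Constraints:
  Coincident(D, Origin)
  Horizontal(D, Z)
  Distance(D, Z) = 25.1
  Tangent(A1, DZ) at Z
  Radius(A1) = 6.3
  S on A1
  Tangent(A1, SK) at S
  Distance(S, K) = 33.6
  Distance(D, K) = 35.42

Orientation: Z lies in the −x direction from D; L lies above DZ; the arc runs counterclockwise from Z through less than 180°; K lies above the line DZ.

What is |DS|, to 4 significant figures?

19.67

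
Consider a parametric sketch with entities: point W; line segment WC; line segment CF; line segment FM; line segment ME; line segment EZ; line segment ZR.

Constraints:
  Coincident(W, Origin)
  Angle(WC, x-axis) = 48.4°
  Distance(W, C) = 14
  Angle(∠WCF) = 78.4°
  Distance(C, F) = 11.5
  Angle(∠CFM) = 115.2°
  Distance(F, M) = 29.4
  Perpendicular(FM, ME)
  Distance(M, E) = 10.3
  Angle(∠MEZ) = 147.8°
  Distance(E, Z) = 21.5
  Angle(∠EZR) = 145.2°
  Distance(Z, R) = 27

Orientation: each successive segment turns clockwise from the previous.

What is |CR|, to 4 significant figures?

28.71

∠MEZ = 147.8° gives EZ at 119.8° from the x-axis; with |EZ| = 21.5, Z = (-17.40, -1.205). ∠EZR = 145.2° gives ZR at 85.00° from the x-axis; with |ZR| = 27.0, R = (-15.04, 25.69). Then |CR| = |R − C| = 28.71.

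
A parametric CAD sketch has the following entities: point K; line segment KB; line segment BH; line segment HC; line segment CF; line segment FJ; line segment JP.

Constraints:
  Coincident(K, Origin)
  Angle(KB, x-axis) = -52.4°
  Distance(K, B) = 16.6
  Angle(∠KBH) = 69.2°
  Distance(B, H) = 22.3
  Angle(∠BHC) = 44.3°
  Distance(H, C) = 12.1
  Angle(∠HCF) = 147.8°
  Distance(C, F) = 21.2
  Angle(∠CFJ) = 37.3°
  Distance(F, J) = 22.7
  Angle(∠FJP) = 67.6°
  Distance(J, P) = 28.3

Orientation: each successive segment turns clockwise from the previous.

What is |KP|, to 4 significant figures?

15.59

K is at the origin; KB runs at -52.4° with length 16.6, so B = (10.13, -13.15). ∠KBH = 69.2° gives BH at -163.2° from the x-axis; with |BH| = 22.3, H = (-11.22, -19.60). ∠BHC = 44.3° gives HC at 61.10° from the x-axis; with |HC| = 12.1, C = (-5.372, -9.004). ∠HCF = 147.8° gives CF at 28.90° from the x-axis; with |CF| = 21.2, F = (13.19, 1.241). ∠CFJ = 37.3° gives FJ at -113.8° from the x-axis; with |FJ| = 22.7, J = (4.027, -19.53). ∠FJP = 67.6° gives JP at 133.8° from the x-axis; with |JP| = 28.3, P = (-15.56, 0.8975). Then |KP| = |P − K| = 15.59.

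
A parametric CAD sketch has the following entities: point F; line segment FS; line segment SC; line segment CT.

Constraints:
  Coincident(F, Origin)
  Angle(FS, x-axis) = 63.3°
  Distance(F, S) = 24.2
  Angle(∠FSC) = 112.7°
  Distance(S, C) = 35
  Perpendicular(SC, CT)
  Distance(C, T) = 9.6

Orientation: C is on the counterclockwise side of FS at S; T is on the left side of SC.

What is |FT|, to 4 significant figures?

46.13

F is at the origin; FS runs at 63.3° with length 24.2, so S = 24.2·(cos 63.3°, sin 63.3°) = (10.87, 21.62). ∠FSC = 112.7°, so SC runs at 63.3° + (180° − 112.7°) = 130.6° from the x-axis; with |SC| = 35.0, C = S + 35.0·(cos 130.6°, sin 130.6°) = (-11.90, 48.19). SC ⟂ CT; with |CT| = 9.6 on the left of SC, T = C + 9.6·(-0.7593, -0.6508) = (-19.19, 41.95). Then |FT| = |T − F| = 46.13.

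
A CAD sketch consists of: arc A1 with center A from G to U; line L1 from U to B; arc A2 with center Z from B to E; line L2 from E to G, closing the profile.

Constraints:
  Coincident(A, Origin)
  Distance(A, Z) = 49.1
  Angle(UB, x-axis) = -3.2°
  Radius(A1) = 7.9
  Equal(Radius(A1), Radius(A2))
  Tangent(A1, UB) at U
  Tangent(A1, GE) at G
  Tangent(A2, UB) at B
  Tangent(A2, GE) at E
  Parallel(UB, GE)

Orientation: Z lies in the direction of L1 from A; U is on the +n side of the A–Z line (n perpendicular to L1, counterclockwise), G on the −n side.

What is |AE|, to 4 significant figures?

49.73

The slot axis is L1's direction at -3.2°, so u = (cos -3.2°, sin -3.2°) = (0.9984, -0.05582) and n = (−sin -3.2°, cos -3.2°) = (0.05582, 0.9984). A is at the origin and Z lies 49.1 along u from A, so Z = 49.1·u = (49.02, -2.741). Tangency of A1 to both parallel lines with radius 7.9 puts U and G at A ± 7.9·n: U = (0.4410, 7.888), G = (-0.4410, -7.888). Equal radii place B and E the same way about Z: B = Z + 7.9·n = (49.46, 5.147), E = Z − 7.9·n = (48.58, -10.63). Then |AE| = |E − A| = 49.73.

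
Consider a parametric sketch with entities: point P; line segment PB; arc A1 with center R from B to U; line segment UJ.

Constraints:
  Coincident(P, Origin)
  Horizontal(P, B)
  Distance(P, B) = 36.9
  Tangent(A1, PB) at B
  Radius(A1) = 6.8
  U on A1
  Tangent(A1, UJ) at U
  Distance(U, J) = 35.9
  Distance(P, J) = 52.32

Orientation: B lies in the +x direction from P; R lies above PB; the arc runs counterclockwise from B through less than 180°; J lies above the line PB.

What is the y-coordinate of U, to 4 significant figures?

9.268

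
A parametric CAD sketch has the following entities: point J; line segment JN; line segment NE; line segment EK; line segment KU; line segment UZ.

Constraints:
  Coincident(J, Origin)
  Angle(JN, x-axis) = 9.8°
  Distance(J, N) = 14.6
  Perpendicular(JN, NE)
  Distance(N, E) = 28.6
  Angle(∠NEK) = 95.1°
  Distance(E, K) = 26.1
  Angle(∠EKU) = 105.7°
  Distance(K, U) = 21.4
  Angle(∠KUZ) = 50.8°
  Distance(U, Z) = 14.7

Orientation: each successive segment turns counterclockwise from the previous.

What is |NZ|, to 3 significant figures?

25.1

∠EKU = 105.7° gives KU at -101° from the x-axis; with |KU| = 21.4, U = (-20.6, 7.52). ∠KUZ = 50.8° gives UZ at 28.2° from the x-axis; with |UZ| = 14.7, Z = (-7.62, 14.5). Then |NZ| = |Z − N| = 25.1.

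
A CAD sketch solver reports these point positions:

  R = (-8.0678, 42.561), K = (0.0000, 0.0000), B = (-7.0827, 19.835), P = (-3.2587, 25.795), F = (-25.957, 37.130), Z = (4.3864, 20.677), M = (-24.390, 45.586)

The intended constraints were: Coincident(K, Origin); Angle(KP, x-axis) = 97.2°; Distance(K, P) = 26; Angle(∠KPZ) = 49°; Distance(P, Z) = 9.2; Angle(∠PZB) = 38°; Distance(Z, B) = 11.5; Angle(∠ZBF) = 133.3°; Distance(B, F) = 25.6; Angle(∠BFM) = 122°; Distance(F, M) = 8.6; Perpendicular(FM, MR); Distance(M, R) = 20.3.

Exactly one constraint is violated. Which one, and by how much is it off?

Distance(M, R) = 20.3 — off by 3.70.

K = (0.00, 0.00) ✓; KP at 97.20° ✓; |KP| = 26.00 ✓; ∠KPZ = 49.00° ✓; |PZ| = 9.200 ✓; ∠PZB = 38.00° ✓; |ZB| = 11.50 ✓; ∠ZBF = 133.3° ✓; |BF| = 25.60 ✓; ∠BFM = 122.0° ✓; |FM| = 8.600 ✓; ∠(FM, MR) = 90.00° ✓; |MR| = 16.60 ✗.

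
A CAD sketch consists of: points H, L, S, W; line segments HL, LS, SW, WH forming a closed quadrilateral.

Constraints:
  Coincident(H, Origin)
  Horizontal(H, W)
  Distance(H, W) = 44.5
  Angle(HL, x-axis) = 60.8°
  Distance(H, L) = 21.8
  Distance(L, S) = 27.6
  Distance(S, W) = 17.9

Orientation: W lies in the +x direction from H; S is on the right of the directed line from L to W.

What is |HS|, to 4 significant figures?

27.10

H is at the origin; H and W share the same y with |HW| = 44.5 and W in +x, so W = (44.5, 0). HL runs at 60.8° with |HL| = 21.8, so L = (10.64, 19.03). S is determined by |LS| = 27.6 and |SW| = 17.9 together: it lies at the intersection of circle(L, 27.6) and circle(W, 17.9). With |LW| = 38.85, the foot of the radical line on LW is 25.10 from L and the perpendicular offset is √(27.6² − 25.10²) = 11.47. Taking the right-of-LW solution: S = (26.90, -3.268).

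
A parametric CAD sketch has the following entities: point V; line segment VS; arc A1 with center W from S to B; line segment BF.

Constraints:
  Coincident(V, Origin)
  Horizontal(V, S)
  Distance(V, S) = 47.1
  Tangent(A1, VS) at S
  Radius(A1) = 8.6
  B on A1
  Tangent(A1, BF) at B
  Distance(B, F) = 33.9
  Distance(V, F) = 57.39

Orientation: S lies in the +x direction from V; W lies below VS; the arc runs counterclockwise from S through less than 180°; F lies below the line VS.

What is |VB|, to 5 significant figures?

39.452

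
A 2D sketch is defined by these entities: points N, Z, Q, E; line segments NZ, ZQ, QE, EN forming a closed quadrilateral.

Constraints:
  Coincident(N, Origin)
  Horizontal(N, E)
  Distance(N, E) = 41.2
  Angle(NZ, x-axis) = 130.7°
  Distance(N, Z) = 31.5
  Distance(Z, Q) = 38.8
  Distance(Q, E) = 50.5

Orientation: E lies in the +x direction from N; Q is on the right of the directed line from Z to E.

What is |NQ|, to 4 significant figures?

14.86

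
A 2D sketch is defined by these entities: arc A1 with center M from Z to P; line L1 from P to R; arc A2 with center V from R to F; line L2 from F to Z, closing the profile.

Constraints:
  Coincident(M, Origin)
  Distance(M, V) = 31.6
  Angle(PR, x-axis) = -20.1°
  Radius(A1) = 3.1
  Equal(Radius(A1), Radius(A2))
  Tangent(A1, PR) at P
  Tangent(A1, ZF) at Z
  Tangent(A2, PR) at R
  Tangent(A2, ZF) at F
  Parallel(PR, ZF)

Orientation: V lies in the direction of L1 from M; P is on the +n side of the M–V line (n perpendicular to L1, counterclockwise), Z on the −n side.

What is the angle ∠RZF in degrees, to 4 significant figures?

11.10°

Tangency of A1 to both parallel lines with radius 3.1 puts P and Z at M ± 3.1·n: P = (1.065, 2.911), Z = (-1.065, -2.911). Equal radii place R and F the same way about V: R = V + 3.1·n = (30.74, -7.948), F = V − 3.1·n = (28.61, -13.77). Then cos ∠RZF = ZR·ZF / (|ZR||ZF|), giving 11.10°.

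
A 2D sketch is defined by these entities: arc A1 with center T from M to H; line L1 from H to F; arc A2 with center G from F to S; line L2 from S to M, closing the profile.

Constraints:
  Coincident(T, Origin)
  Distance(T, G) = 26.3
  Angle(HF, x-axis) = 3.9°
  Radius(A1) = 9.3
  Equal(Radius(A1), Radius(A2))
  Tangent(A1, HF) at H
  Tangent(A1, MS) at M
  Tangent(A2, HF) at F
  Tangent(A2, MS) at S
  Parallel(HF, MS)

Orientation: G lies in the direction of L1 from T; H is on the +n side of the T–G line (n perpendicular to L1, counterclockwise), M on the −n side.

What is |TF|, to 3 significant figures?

27.9

The slot axis is L1's direction at 3.9°, so u = (cos 3.9°, sin 3.9°) = (0.998, 0.0680) and n = (−sin 3.9°, cos 3.9°) = (-0.0680, 0.998). T is at the origin and G lies 26.3 along u from T, so G = 26.3·u = (26.2, 1.79). Tangency of A1 to both parallel lines with radius 9.3 puts H and M at T ± 9.3·n: H = (-0.633, 9.28), M = (0.633, -9.28). Equal radii place F and S the same way about G: F = G + 9.3·n = (25.6, 11.1), S = G − 9.3·n = (26.9, -7.49). Then |TF| = |F − T| = 27.9.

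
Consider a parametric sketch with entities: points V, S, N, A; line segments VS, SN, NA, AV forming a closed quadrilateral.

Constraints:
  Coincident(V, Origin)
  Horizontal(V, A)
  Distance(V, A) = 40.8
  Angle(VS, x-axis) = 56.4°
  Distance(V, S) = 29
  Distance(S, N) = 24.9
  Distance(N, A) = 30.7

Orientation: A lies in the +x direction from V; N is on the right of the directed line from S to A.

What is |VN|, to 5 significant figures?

10.100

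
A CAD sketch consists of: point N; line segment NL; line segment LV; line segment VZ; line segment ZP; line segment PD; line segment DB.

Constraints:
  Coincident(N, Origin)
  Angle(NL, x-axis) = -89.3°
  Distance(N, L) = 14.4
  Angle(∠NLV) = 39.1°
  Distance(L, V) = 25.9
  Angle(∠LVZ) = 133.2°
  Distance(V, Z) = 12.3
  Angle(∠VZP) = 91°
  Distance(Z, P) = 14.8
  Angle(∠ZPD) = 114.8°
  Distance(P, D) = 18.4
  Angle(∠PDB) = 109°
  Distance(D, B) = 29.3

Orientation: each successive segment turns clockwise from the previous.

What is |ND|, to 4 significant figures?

5.881

∠VZP = 91.0° gives ZP at -6.000° from the x-axis; with |ZP| = 14.8, P = (-0.1850, 16.16). ∠ZPD = 114.8° gives PD at -71.20° from the x-axis; with |PD| = 18.4, D = (5.745, -1.257). Then |ND| = |D − N| = 5.881.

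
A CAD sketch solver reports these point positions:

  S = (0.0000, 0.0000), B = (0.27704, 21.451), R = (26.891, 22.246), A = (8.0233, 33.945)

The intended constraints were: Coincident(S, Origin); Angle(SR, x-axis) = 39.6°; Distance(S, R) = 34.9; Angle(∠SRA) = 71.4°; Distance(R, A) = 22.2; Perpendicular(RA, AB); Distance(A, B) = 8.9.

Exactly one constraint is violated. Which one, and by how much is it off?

Distance(A, B) = 8.9 — off by 5.80.

S = (0.00, 0.00) ✓; SR at 39.60° ✓; |SR| = 34.90 ✓; ∠SRA = 71.40° ✓; |RA| = 22.20 ✓; ∠(RA, AB) = 90.00° ✓; |AB| = 14.70 ✗.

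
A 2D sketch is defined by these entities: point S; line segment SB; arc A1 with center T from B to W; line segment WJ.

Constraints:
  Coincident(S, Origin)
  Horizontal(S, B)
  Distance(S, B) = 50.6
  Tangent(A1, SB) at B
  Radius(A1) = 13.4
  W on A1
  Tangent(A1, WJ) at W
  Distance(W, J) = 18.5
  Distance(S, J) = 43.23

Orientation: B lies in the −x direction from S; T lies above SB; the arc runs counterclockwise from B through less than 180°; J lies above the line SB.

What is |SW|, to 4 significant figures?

38.94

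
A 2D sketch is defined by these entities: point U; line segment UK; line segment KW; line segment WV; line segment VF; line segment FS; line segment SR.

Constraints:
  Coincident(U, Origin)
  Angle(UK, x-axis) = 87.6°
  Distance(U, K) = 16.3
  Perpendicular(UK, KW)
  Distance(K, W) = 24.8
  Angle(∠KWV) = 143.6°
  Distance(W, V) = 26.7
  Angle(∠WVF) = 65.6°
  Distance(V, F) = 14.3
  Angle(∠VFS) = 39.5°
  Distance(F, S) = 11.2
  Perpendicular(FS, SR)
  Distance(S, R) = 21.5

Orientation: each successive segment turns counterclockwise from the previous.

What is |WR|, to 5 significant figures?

38.781

U is at the origin; UK runs at 87.6° with length 16.3, so K = (0.68257, 16.286). The perpendicularity gives KW at right angles to UK, so KW runs at 177.60°; with |KW| = 24.8, W = (-24.096, 17.324). ∠KWV = 143.6° gives WV at -146.00° from the x-axis; with |WV| = 26.7, V = (-46.231, 2.3938). ∠WVF = 65.6° gives VF at -31.600° from the x-axis; with |VF| = 14.3, F = (-34.051, -5.0992). ∠VFS = 39.5° gives FS at 108.90° from the x-axis; with |FS| = 11.2, S = (-37.679, 5.4969). The perpendicularity gives SR at right angles to FS, so SR runs at -161.10°; with |SR| = 21.5, R = (-58.020, -1.4673). Then |WR| = |R − W| = 38.781.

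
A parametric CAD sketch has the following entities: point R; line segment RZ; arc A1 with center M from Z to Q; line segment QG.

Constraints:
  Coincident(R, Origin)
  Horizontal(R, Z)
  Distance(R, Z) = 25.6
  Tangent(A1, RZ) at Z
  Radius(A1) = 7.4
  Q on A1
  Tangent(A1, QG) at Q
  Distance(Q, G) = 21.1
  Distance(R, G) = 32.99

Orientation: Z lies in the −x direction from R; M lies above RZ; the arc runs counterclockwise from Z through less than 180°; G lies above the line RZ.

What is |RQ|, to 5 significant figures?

19.528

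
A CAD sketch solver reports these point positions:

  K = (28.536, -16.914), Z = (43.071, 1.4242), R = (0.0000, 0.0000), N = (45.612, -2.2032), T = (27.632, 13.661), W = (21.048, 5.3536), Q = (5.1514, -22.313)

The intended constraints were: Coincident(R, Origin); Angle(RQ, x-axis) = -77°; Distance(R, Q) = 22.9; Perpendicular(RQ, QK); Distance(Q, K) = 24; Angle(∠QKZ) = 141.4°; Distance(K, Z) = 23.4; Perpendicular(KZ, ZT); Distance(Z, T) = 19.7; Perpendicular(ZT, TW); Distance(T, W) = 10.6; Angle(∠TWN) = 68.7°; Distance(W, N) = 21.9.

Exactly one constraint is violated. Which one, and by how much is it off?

Distance(W, N) = 21.9 — off by 3.80.

R = (0.00, 0.00) ✓; RQ at -77.00° ✓; |RQ| = 22.90 ✓; ∠(RQ, QK) = 90.00° ✓; |QK| = 24.00 ✓; ∠QKZ = 141.4° ✓; |KZ| = 23.40 ✓; ∠(KZ, ZT) = 90.00° ✓; |ZT| = 19.70 ✓; ∠(ZT, TW) = 90.00° ✓; |TW| = 10.60 ✓; ∠TWN = 68.70° ✓; |WN| = 25.70 ✗.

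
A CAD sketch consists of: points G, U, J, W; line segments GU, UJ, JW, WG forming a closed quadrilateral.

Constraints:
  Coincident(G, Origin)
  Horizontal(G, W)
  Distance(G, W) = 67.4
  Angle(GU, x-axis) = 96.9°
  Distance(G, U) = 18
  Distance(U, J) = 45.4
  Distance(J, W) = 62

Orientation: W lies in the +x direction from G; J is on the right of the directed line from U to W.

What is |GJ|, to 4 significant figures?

27.84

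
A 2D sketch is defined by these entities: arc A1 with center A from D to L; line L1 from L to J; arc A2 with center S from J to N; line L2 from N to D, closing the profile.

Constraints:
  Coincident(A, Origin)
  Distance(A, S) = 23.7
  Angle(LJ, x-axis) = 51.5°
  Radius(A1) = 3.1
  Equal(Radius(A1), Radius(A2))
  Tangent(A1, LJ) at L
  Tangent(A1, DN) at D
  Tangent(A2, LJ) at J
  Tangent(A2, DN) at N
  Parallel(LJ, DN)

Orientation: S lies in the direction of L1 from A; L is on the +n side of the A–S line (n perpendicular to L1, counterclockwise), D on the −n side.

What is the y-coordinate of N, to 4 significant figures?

16.62

Tangency of A1 to both parallel lines with radius 3.1 puts L and D at A ± 3.1·n: L = (-2.426, 1.930), D = (2.426, -1.930). Equal radii place J and N the same way about S: J = S + 3.1·n = (12.33, 20.48), N = S − 3.1·n = (17.18, 16.62). So N.y = 16.62.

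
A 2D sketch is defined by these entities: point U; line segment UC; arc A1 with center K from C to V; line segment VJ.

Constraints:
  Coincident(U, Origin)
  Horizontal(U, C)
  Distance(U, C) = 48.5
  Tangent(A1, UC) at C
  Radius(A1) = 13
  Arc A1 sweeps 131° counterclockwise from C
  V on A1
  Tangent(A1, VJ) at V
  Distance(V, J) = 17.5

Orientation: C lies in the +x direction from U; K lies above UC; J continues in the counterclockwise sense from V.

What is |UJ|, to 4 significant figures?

58.31

On A1, C sits at bearing -90° from K; a 131° counterclockwise sweep puts V at bearing 41°, so V = K + 13.0·(cos 41°, sin 41°) = (58.31, 21.53). Since A1 is tangent to VJ there, KV ⟂ VJ, so VJ runs along (−sin 41°, cos 41°); with |VJ| = 17.5, J = (46.83, 34.74). Then |UJ| = |J − U| = 58.31.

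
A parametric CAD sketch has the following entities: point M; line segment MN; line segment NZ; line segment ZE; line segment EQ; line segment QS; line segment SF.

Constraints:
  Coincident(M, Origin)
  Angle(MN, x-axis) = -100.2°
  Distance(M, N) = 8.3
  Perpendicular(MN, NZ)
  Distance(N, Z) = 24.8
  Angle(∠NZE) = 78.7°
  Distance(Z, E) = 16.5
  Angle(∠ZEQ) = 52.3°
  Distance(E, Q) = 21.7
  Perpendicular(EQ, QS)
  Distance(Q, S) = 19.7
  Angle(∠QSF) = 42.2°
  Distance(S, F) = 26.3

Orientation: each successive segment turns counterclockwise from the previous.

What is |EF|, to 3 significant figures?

4.04

The perpendicularity gives QS at right angles to EQ, so QS runs at -51.2°; with |QS| = 19.7, S = (18.1, -25.0). ∠QSF = 42.2° gives SF at 86.6° from the x-axis; with |SF| = 26.3, F = (19.6, 1.24). Then |EF| = |F − E| = 4.04.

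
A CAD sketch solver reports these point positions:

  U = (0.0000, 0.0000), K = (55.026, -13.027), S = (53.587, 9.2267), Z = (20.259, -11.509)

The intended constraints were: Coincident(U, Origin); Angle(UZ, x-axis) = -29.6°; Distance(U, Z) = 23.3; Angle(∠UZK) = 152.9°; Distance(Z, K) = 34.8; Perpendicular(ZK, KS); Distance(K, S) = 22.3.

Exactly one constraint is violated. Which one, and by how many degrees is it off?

Perpendicular(ZK, KS) — off by 6.20°.

U = (0.00, 0.00) ✓; UZ at -29.60° ✓; |UZ| = 23.30 ✓; ∠UZK = 152.9° ✓; |ZK| = 34.80 ✓; ∠(ZK, KS) = 96.20° ✗; |KS| = 22.30 ✓.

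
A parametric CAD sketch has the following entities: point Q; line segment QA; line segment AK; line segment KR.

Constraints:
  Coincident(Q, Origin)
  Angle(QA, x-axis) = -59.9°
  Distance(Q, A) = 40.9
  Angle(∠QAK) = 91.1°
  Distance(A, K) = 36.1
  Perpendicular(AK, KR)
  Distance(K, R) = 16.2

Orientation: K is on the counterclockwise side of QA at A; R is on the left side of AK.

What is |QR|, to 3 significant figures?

44.4

Q is at the origin; QA runs at -59.9° with length 40.9, so A = 40.9·(cos -59.9°, sin -59.9°) = (20.5, -35.4). ∠QAK = 91.1°, so AK runs at -59.9° + (180° − 91.1°) = 29.0° from the x-axis; with |AK| = 36.1, K = A + 36.1·(cos 29.0°, sin 29.0°) = (52.1, -17.9). The perpendicularity gives KR at right angles to AK; with |KR| = 16.2 on the left of AK, R = K + 16.2·(-0.485, 0.875) = (44.2, -3.71). Then |QR| = |R − Q| = 44.4.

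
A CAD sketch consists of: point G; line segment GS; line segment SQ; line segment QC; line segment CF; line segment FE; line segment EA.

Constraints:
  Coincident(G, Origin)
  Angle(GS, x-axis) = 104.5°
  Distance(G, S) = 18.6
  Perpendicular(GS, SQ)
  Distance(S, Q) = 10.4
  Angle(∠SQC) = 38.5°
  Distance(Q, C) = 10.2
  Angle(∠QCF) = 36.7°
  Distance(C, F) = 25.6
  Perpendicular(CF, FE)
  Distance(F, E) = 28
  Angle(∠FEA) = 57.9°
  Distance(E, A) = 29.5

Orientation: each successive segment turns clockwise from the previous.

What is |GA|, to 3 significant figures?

17.4

G is at the origin; GS runs at 104.5° with length 18.6, so S = (-4.66, 18.0). The perpendicularity gives SQ at right angles to GS, so SQ runs at 14.5°; with |SQ| = 10.4, Q = (5.41, 20.6). ∠SQC = 38.5° gives QC at -127° from the x-axis; with |QC| = 10.2, C = (-0.727, 12.5). ∠QCF = 36.7° gives CF at 89.7° from the x-axis; with |CF| = 25.6, F = (-0.593, 38.1). CF is perpendicular to FE, so FE runs at -0.300°; with |FE| = 28.0, E = (27.4, 37.9). ∠FEA = 57.9° gives EA at -122° from the x-axis; with |EA| = 29.5, A = (11.6, 13.0). Then |GA| = |A − G| = 17.4.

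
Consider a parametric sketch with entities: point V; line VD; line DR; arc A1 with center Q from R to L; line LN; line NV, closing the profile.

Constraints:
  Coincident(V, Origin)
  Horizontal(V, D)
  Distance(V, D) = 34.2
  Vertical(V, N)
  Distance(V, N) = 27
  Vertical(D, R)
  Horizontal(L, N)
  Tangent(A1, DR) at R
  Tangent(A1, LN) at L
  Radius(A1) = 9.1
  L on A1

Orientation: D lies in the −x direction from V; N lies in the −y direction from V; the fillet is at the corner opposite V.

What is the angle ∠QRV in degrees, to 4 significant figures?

27.63°

V is at the origin; VD is horizontal with |VD| = 34.2 and D on the −x side, so D = (-34.20, 0.000). VN is vertical with |VN| = 27.0 and N on the −y side, so N = (0.000, -27.00). The virtual corner opposite V is at (-34.20, -27.00). A1 meets DR tangentially, so QR is at right angles to DR and A1 meets LN tangentially, so QL is at right angles to LN, with radius 9.1, so the center Q sits 9.1 in from both sides at Q = (-25.10, -17.90). That places the tangent points at R = (-34.20, -17.90) on DR and L = (-25.10, -27.00) on LN. Then cos ∠QRV = RQ·RV / (|RQ||RV|), giving 27.63°.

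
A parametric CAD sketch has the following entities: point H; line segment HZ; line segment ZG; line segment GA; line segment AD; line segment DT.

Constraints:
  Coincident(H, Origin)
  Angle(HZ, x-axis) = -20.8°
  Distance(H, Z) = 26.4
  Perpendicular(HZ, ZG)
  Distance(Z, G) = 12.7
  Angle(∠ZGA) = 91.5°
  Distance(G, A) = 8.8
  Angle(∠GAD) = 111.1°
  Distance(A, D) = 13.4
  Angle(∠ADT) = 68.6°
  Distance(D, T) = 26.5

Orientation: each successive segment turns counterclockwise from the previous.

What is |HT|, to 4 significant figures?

38.95

H is at the origin; HZ runs at -20.8° with length 26.4, so Z = (24.68, -9.375). The perpendicularity gives ZG at right angles to HZ, so ZG runs at 69.20°; with |ZG| = 12.7, G = (29.19, 2.497). ∠ZGA = 91.5° gives GA at 157.7° from the x-axis; with |GA| = 8.8, A = (21.05, 5.837). ∠GAD = 111.1° gives AD at -133.4° from the x-axis; with |AD| = 13.4, D = (11.84, -3.899). ∠ADT = 68.6° gives DT at -22.00° from the x-axis; with |DT| = 26.5, T = (36.41, -13.83). Then |HT| = |T − H| = 38.95.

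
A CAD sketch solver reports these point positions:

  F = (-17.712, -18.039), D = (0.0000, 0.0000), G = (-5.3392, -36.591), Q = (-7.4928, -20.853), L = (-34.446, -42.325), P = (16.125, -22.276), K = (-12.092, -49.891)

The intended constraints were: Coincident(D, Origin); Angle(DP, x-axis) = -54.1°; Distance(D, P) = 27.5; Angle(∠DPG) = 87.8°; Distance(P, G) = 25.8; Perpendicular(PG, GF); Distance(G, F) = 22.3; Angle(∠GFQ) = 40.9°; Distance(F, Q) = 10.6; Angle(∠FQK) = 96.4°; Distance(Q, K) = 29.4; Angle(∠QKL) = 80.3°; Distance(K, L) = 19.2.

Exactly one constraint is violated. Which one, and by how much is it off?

Distance(K, L) = 19.2 — off by 4.40.

D = (0.00, 0.00) ✓; DP at -54.10° ✓; |DP| = 27.50 ✓; ∠DPG = 87.80° ✓; |PG| = 25.80 ✓; ∠(PG, GF) = 90.00° ✓; |GF| = 22.30 ✓; ∠GFQ = 40.90° ✓; |FQ| = 10.60 ✓; ∠FQK = 96.40° ✓; |QK| = 29.40 ✓; ∠QKL = 80.30° ✓; |KL| = 23.60 ✗.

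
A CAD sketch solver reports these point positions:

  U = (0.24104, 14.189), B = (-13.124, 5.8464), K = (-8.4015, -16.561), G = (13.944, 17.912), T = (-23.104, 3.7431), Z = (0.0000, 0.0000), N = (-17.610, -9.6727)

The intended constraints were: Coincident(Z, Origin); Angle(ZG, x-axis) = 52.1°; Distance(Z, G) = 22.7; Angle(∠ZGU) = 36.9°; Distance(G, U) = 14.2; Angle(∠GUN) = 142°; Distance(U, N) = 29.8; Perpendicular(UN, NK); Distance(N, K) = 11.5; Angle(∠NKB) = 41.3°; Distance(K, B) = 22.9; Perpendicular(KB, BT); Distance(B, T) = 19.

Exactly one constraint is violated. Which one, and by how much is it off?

Distance(B, T) = 19 — off by 8.80.

Z = (0.00, 0.00) ✓; ZG at 52.10° ✓; |ZG| = 22.70 ✓; ∠ZGU = 36.90° ✓; |GU| = 14.20 ✓; ∠GUN = 142.0° ✓; |UN| = 29.80 ✓; ∠(UN, NK) = 90.00° ✓; |NK| = 11.50 ✓; ∠NKB = 41.30° ✓; |KB| = 22.90 ✓; ∠(KB, BT) = 90.00° ✓; |BT| = 10.20 ✗.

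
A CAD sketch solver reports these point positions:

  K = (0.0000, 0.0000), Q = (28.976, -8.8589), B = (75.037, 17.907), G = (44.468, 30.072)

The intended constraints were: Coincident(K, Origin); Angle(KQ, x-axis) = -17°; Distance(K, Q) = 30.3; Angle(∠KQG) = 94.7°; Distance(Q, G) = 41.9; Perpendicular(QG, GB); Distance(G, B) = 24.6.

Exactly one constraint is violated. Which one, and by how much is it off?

Distance(G, B) = 24.6 — off by 8.30.

K = (0.00, 0.00) ✓; KQ at -17.00° ✓; |KQ| = 30.30 ✓; ∠KQG = 94.70° ✓; |QG| = 41.90 ✓; ∠(QG, GB) = 90.00° ✓; |GB| = 32.90 ✗.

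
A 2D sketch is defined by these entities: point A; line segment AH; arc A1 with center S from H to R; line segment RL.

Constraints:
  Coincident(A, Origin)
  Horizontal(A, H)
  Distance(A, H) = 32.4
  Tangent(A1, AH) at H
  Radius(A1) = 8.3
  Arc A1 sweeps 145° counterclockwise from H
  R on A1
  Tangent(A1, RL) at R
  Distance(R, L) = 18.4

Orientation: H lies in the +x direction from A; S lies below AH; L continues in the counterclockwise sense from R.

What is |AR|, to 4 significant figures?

31.49

Tangency of A1 to AH means the radius SH is perpendicular to AH, so S = H + (0, -8.3) = (32.40, -8.300). On A1, H sits at bearing 90° from S; a 145° counterclockwise sweep puts R at bearing 235°, so R = S + 8.3·(cos 235°, sin 235°) = (27.64, -15.10). Then |AR| = |R − A| = 31.49.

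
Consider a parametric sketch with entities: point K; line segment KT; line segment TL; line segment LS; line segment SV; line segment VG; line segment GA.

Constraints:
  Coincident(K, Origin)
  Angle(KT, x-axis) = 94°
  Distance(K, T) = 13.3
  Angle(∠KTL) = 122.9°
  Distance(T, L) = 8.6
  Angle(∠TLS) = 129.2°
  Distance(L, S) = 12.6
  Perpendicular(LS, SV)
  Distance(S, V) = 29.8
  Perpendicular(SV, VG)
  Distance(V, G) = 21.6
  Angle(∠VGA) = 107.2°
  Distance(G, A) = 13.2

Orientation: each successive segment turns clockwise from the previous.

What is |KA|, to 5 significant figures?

11.750

The perpendicularity gives VG at right angles to SV, so VG runs at 166.10°; with |VG| = 21.6, G = (-9.9457, -8.3341). ∠VGA = 107.2° gives GA at 93.300° from the x-axis; with |GA| = 13.2, A = (-10.706, 4.8440). Then |KA| = |A − K| = 11.750.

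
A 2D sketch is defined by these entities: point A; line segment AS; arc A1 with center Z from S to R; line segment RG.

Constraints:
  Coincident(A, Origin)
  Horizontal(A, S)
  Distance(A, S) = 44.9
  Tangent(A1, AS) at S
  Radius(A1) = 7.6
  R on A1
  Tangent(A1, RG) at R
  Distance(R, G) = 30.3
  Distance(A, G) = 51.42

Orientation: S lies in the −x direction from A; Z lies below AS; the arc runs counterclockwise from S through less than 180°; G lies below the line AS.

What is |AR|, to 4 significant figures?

52.65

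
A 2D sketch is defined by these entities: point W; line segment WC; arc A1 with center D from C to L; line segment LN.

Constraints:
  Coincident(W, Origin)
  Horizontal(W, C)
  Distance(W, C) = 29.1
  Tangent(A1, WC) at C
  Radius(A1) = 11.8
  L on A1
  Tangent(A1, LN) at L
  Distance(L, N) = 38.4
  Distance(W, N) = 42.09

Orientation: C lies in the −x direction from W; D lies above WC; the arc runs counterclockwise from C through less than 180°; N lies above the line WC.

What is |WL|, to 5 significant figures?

19.614

Checks: |DL| = 11.80 ✓; ∠(DL, LN) = 90.00° ✓; |LN| = 38.40 ✓; |WN| = 42.09 ✓.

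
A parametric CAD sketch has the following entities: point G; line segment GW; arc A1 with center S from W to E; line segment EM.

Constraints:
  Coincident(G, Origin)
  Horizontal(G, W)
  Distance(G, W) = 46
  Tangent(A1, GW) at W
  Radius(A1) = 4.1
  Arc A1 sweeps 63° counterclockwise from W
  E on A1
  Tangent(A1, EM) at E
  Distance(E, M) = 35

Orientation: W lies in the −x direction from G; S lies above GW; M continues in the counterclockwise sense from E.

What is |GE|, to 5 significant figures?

42.406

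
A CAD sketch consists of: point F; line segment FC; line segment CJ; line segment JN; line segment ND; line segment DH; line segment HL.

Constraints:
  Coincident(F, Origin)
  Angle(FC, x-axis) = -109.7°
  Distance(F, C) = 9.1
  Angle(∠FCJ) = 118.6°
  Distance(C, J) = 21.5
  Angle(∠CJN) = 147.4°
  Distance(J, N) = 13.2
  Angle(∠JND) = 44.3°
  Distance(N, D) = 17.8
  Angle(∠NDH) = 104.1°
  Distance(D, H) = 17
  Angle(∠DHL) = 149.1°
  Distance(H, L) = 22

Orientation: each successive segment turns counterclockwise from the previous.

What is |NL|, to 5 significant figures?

40.654

∠NDH = 104.1° gives DH at -164.10° from the x-axis; with |DH| = 17.0, H = (-1.3072, -17.434). ∠DHL = 149.1° gives HL at -133.20° from the x-axis; with |HL| = 22.0, L = (-16.367, -33.471). Then |NL| = |L − N| = 40.654.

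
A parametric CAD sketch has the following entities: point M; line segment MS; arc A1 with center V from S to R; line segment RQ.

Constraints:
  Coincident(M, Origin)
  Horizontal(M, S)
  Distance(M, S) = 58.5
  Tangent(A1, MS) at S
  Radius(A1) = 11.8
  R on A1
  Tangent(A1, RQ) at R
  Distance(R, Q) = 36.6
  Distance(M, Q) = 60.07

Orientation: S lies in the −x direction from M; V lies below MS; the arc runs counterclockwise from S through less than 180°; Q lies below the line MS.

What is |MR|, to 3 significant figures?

69.6

M is at the origin; M and S share the same y with |MS| = 58.5 and S on the −x side, so S = (-58.5, 0.00). Tangency of A1 to MS means the radius VS is perpendicular to MS, so V = S + (0, -11.8) = (-58.5, -11.8). Since VR ⟂ RQ (tangency), |VQ| = √(11.8² + 36.6²) = 38.5 regardless of where R sits on A1. So Q lies on both circle(M, 60.07) and circle(V, 38.5); the below-MS intersection is Q = (-39.5, -45.2). R is the foot of the tangent from Q: R = (-66.5, -20.5).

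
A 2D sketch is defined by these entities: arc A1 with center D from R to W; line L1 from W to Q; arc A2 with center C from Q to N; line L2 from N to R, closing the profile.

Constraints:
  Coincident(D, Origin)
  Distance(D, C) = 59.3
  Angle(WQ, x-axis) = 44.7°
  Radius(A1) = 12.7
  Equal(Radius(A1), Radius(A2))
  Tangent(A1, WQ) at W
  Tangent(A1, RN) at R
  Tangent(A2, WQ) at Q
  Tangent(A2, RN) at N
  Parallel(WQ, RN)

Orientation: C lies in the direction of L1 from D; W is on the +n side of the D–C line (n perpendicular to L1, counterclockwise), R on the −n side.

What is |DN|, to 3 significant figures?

60.6

The slot axis is L1's direction at 44.7°, so u = (cos 44.7°, sin 44.7°) = (0.711, 0.703) and n = (−sin 44.7°, cos 44.7°) = (-0.703, 0.711). D is at the origin and C lies 59.3 along u from D, so C = 59.3·u = (42.2, 41.7). Tangency of A1 to both parallel lines with radius 12.7 puts W and R at D ± 12.7·n: W = (-8.93, 9.03), R = (8.93, -9.03). Equal radii place Q and N the same way about C: Q = C + 12.7·n = (33.2, 50.7), N = C − 12.7·n = (51.1, 32.7). Then |DN| = |N − D| = 60.6.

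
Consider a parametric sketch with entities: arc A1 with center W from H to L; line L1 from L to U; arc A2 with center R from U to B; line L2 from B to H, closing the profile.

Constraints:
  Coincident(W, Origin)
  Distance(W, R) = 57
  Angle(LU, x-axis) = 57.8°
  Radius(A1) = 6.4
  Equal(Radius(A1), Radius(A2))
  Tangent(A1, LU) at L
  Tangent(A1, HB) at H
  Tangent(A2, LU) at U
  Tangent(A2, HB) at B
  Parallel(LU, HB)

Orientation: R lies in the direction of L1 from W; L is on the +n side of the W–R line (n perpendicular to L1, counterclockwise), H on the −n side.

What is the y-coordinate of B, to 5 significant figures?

44.823

The slot axis is L1's direction at 57.8°, so u = (cos 57.8°, sin 57.8°) = (0.53288, 0.84619) and n = (−sin 57.8°, cos 57.8°) = (-0.84619, 0.53288). W is at the origin and R lies 57.0 along u from W, so R = 57.0·u = (30.374, 48.233). Tangency of A1 to both parallel lines with radius 6.4 puts L and H at W ± 6.4·n: L = (-5.4156, 3.4104), H = (5.4156, -3.4104). Equal radii place U and B the same way about R: U = R + 6.4·n = (24.958, 51.643), B = R − 6.4·n = (35.790, 44.823). So B.y = 44.823.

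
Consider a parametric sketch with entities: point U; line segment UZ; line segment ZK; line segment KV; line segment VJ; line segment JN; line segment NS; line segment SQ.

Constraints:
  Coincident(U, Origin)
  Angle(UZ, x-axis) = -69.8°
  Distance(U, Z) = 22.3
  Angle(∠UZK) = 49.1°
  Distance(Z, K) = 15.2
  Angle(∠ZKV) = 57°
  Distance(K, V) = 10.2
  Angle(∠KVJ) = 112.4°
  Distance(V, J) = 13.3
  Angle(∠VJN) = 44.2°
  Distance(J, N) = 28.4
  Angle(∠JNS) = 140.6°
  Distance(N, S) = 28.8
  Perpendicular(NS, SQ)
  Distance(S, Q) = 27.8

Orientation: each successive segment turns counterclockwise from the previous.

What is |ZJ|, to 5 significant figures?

7.0043

U is at the origin; UZ runs at -69.8° with length 22.3, so Z = (7.7001, -20.928). ∠UZK = 49.1° gives ZK at 61.100° from the x-axis; with |ZK| = 15.2, K = (15.046, -7.6213). ∠ZKV = 57.0° gives KV at -175.90° from the x-axis; with |KV| = 10.2, V = (4.8721, -8.3506). ∠KVJ = 112.4° gives VJ at -108.30° from the x-axis; with |VJ| = 13.3, J = (0.69605, -20.978). Then |ZJ| = |J − Z| = 7.0043.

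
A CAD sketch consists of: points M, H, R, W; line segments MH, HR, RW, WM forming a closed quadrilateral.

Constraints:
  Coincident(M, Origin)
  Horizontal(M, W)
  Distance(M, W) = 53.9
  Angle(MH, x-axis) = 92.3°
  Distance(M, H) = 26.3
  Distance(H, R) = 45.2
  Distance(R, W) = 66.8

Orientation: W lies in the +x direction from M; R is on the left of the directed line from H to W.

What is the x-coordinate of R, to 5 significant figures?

27.463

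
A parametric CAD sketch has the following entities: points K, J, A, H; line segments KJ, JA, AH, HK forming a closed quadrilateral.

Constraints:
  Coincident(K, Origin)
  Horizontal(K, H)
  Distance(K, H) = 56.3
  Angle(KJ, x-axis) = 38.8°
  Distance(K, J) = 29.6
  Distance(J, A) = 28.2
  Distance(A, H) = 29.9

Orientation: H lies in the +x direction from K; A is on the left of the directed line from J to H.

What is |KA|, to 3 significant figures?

57.2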